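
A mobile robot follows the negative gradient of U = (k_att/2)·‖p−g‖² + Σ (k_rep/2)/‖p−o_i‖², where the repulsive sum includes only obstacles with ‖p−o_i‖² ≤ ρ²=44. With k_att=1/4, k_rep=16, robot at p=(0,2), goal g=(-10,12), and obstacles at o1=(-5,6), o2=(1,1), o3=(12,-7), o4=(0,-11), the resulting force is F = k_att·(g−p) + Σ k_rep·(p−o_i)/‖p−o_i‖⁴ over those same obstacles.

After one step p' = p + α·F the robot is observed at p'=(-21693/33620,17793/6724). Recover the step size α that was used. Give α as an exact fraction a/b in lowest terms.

α = 1/10

F_att = 1/4·(g−p) = 1/4·(-10,10) = (-2.5000,2.5000)
o1: d²=41 ≤ ρ²=44; F_rep = 16·(5,-4)/41² = (0.0476,-0.0381)
o2: d²=2 ≤ ρ²=44; F_rep = 16·(-1,1)/2² = (-4.0000,4.0000)
o3: d²=225 > ρ²=44 → inactive
o4: d²=169 > ρ²=44 → inactive
F = F_att + ΣF_rep = (-6.4524,6.4619)
Δp = p'−p = (-0.6452,0.6462); α = Δx/Fx = (-21693/33620) / (-21693/3362) = 1/10
check: Δy/Fy = (4345/6724) / (21725/3362) = 1/10 ✓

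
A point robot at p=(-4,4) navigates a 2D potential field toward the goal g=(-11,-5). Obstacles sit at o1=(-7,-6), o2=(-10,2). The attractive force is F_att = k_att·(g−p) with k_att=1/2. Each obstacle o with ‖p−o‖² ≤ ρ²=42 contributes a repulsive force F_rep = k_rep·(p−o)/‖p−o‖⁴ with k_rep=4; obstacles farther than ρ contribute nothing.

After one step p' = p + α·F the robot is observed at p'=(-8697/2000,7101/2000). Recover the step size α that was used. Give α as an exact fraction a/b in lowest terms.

α = 1/10

F_att = 1/2·(g−p) = 1/2·(-7,-9) = (-3.5000,-4.5000)
o1: d²=109 > ρ²=42 → inactive
o2: d²=40 ≤ ρ²=42; F_rep = 4·(6,2)/40² = (0.0150,0.0050)
F = F_att + ΣF_rep = (-3.4850,-4.4950)
Δp = p'−p = (-0.3485,-0.4495); α = Δx/Fx = (-697/2000) / (-697/200) = 1/10
check: Δy/Fy = (-899/2000) / (-899/200) = 1/10 ✓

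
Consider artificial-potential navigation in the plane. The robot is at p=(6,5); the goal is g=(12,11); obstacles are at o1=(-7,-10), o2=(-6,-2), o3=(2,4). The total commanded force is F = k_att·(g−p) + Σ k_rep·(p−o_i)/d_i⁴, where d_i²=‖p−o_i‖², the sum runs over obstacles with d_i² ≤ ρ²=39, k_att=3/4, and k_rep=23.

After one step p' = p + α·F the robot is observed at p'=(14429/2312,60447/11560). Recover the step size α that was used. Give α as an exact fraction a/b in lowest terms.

α = 1/20

F_att = 3/4·(g−p) = 3/4·(6,6) = (4.5000,4.5000)
o1: d²=394 > ρ²=39 → inactive
o2: d²=193 > ρ²=39 → inactive
o3: d²=17 ≤ ρ²=39; F_rep = 23·(4,1)/17² = (0.3183,0.0796)
F = F_att + ΣF_rep = (4.8183,4.5796)
Δp = p'−p = (0.2409,0.2290); α = Δx/Fx = (557/2312) / (2785/578) = 1/20
check: Δy/Fy = (2647/11560) / (2647/578) = 1/20 ✓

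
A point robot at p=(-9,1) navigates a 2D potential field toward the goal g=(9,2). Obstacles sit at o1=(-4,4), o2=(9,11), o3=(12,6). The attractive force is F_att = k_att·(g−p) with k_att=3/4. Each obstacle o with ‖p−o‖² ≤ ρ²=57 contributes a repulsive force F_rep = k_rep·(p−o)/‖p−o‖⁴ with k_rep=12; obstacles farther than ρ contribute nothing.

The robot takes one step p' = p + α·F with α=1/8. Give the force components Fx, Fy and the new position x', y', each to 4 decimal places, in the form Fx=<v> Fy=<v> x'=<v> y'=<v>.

F_att = 3/4·(g−p) = 3/4·(18,1) = (13.5000,0.7500)
o1: d²=34 ≤ ρ²=57; F_rep = 12·(-5,-3)/34² = (-0.0519,-0.0311)
o2: d²=424 > ρ²=57 → inactive
o3: d²=466 > ρ²=57 → inactive
F = F_att + ΣF_rep = (13.4481,0.7189)
p' = p + 1/8·F = (-7.3190,1.0899)

Fx=13.4481 Fy=0.7189 x'=-7.3190 y'=1.0899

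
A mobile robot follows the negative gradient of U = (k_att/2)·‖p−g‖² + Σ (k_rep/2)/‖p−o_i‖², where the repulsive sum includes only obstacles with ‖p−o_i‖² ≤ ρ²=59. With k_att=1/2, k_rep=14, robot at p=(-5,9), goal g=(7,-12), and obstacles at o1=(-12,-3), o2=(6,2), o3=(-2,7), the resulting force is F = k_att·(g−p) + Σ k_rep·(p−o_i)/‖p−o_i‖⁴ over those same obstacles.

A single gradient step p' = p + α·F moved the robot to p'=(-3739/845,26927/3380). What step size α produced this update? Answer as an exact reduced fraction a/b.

α = 1/10

F_att = 1/2·(g−p) = 1/2·(12,-21) = (6.0000,-10.5000)
o1: d²=193 > ρ²=59 → inactive
o2: d²=170 > ρ²=59 → inactive
o3: d²=13 ≤ ρ²=59; F_rep = 14·(-3,2)/13² = (-0.2485,0.1657)
F = F_att + ΣF_rep = (5.7515,-10.3343)
Δp = p'−p = (0.5751,-1.0334); α = Δx/Fx = (486/845) / (972/169) = 1/10
check: Δy/Fy = (-3493/3380) / (-3493/338) = 1/10 ✓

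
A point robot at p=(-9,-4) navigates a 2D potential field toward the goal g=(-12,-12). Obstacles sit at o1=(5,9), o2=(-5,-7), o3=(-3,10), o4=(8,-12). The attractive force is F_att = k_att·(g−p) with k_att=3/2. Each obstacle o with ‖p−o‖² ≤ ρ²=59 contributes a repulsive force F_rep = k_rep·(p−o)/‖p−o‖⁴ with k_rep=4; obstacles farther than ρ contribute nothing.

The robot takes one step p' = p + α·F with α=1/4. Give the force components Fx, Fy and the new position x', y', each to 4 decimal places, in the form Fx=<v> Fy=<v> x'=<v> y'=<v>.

Fx=-4.5256 Fy=-11.9808 x'=-10.1314 y'=-6.9952

F_att = 3/2·(g−p) = 3/2·(-3,-8) = (-4.5000,-12.0000)
o1: d²=365 > ρ²=59 → inactive
o2: d²=25 ≤ ρ²=59; F_rep = 4·(-4,3)/25² = (-0.0256,0.0192)
o3: d²=232 > ρ²=59 → inactive
o4: d²=353 > ρ²=59 → inactive
F = F_att + ΣF_rep = (-4.5256,-11.9808)
p' = p + 1/4·F = (-10.1314,-6.9952)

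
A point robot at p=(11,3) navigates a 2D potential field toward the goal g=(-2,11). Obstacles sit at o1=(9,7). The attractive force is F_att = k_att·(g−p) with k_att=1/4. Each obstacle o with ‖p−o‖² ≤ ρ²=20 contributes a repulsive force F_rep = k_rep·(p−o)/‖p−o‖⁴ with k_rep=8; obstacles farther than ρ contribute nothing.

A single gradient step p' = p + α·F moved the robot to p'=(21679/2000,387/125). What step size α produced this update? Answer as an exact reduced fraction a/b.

α = 1/20

F_att = 1/4·(g−p) = 1/4·(-13,8) = (-3.2500,2.0000)
o1: d²=20 ≤ ρ²=20; F_rep = 8·(2,-4)/20² = (0.0400,-0.0800)
F = F_att + ΣF_rep = (-3.2100,1.9200)
Δp = p'−p = (-0.1605,0.0960); α = Δx/Fx = (-321/2000) / (-321/100) = 1/20
check: Δy/Fy = (12/125) / (48/25) = 1/20 ✓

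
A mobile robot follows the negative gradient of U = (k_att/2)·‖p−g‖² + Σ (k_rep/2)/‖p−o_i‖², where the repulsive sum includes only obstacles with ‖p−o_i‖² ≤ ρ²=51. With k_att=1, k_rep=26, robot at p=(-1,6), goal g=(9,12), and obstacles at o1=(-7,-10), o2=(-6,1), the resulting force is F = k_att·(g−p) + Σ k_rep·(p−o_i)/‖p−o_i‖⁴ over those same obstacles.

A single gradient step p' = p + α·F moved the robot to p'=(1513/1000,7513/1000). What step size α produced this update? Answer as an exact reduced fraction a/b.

α = 1/4

F_att = 1·(g−p) = 1·(10,6) = (10.0000,6.0000)
o1: d²=292 > ρ²=51 → inactive
o2: d²=50 ≤ ρ²=51; F_rep = 26·(5,5)/50² = (0.0520,0.0520)
F = F_att + ΣF_rep = (10.0520,6.0520)
Δp = p'−p = (2.5130,1.5130); α = Δx/Fx = (2513/1000) / (2513/250) = 1/4
check: Δy/Fy = (1513/1000) / (1513/250) = 1/4 ✓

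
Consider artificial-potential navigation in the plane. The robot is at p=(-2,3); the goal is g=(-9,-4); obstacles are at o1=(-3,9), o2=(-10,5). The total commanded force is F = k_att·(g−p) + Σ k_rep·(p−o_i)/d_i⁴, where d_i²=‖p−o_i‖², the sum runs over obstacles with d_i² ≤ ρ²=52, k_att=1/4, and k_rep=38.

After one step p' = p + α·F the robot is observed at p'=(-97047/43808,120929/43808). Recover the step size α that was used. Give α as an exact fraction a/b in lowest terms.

α = 1/8

F_att = 1/4·(g−p) = 1/4·(-7,-7) = (-1.7500,-1.7500)
o1: d²=37 ≤ ρ²=52; F_rep = 38·(1,-6)/37² = (0.0278,-0.1665)
o2: d²=68 > ρ²=52 → inactive
F = F_att + ΣF_rep = (-1.7222,-1.9165)
Δp = p'−p = (-0.2153,-0.2396); α = Δx/Fx = (-9431/43808) / (-9431/5476) = 1/8
check: Δy/Fy = (-10495/43808) / (-10495/5476) = 1/8 ✓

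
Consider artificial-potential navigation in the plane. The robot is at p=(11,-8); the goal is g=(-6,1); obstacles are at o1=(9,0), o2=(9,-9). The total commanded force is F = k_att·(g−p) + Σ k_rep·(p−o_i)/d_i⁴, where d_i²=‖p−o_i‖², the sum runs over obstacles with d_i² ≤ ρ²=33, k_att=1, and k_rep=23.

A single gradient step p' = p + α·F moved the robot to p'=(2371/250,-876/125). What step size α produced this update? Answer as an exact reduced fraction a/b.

F_att = 1·(g−p) = 1·(-17,9) = (-17.0000,9.0000)
o1: d²=68 > ρ²=33 → inactive
o2: d²=5 ≤ ρ²=33; F_rep = 23·(2,1)/5² = (1.8400,0.9200)
F = F_att + ΣF_rep = (-15.1600,9.9200)
Δp = p'−p = (-1.5160,0.9920); α = Δx/Fx = (-379/250) / (-379/25) = 1/10
check: Δy/Fy = (124/125) / (248/25) = 1/10 ✓

α = 1/10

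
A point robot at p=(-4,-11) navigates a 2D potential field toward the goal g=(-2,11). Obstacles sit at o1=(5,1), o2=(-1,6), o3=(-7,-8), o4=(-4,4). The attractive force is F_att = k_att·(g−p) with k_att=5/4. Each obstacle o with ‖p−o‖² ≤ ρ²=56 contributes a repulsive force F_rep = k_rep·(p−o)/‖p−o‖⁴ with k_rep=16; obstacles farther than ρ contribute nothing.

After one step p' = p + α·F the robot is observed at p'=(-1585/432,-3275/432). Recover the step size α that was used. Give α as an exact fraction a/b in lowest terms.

F_att = 5/4·(g−p) = 5/4·(2,22) = (2.5000,27.5000)
o1: d²=225 > ρ²=56 → inactive
o2: d²=298 > ρ²=56 → inactive
o3: d²=18 ≤ ρ²=56; F_rep = 16·(3,-3)/18² = (0.1481,-0.1481)
o4: d²=225 > ρ²=56 → inactive
F = F_att + ΣF_rep = (2.6481,27.3519)
Δp = p'−p = (0.3310,3.4190); α = Δx/Fx = (143/432) / (143/54) = 1/8
check: Δy/Fy = (1477/432) / (1477/54) = 1/8 ✓

α = 1/8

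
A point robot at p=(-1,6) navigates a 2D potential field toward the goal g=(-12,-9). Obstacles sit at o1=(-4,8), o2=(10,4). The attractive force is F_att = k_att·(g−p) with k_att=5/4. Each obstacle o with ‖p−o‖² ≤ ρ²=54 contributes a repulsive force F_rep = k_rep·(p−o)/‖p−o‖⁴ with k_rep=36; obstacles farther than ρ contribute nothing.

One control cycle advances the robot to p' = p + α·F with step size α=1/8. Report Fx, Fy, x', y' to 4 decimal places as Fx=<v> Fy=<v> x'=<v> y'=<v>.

F_att = 5/4·(g−p) = 5/4·(-11,-15) = (-13.7500,-18.7500)
o1: d²=13 ≤ ρ²=54; F_rep = 36·(3,-2)/13² = (0.6391,-0.4260)
o2: d²=125 > ρ²=54 → inactive
F = F_att + ΣF_rep = (-13.1109,-19.1760)
p' = p + 1/8·F = (-2.6389,3.6030)

Fx=-13.1109 Fy=-19.1760 x'=-2.6389 y'=3.6030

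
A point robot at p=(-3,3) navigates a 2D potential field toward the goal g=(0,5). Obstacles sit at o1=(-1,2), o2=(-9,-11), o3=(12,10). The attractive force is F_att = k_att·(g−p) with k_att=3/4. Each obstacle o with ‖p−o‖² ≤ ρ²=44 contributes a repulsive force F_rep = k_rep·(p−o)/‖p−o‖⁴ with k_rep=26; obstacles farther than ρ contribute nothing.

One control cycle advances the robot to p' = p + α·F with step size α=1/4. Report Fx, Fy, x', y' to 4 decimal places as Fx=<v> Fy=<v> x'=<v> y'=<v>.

Fx=0.1700 Fy=2.5400 x'=-2.9575 y'=3.6350

F_att = 3/4·(g−p) = 3/4·(3,2) = (2.2500,1.5000)
o1: d²=5 ≤ ρ²=44; F_rep = 26·(-2,1)/5² = (-2.0800,1.0400)
o2: d²=232 > ρ²=44 → inactive
o3: d²=274 > ρ²=44 → inactive
F = F_att + ΣF_rep = (0.1700,2.5400)
p' = p + 1/4·F = (-2.9575,3.6350)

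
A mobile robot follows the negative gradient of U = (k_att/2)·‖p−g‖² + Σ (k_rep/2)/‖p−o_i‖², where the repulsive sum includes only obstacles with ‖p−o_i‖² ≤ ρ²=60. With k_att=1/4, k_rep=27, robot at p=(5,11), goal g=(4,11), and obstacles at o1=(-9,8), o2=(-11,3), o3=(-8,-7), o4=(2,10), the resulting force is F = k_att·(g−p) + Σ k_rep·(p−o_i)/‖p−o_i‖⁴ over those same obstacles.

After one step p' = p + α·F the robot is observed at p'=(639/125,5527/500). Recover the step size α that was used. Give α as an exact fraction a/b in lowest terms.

α = 1/5

F_att = 1/4·(g−p) = 1/4·(-1,0) = (-0.2500,0.0000)
o1: d²=205 > ρ²=60 → inactive
o2: d²=320 > ρ²=60 → inactive
o3: d²=493 > ρ²=60 → inactive
o4: d²=10 ≤ ρ²=60; F_rep = 27·(3,1)/10² = (0.8100,0.2700)
F = F_att + ΣF_rep = (0.5600,0.2700)
Δp = p'−p = (0.1120,0.0540); α = Δx/Fx = (14/125) / (14/25) = 1/5
check: Δy/Fy = (27/500) / (27/100) = 1/5 ✓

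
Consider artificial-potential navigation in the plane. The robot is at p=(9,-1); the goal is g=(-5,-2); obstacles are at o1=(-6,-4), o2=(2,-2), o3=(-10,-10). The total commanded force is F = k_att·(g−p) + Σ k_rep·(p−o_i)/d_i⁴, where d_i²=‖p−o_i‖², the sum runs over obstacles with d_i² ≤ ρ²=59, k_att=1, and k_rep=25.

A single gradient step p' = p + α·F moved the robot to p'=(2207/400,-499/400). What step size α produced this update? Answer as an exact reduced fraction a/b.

α = 1/4

F_att = 1·(g−p) = 1·(-14,-1) = (-14.0000,-1.0000)
o1: d²=234 > ρ²=59 → inactive
o2: d²=50 ≤ ρ²=59; F_rep = 25·(7,1)/50² = (0.0700,0.0100)
o3: d²=442 > ρ²=59 → inactive
F = F_att + ΣF_rep = (-13.9300,-0.9900)
Δp = p'−p = (-3.4825,-0.2475); α = Δx/Fx = (-1393/400) / (-1393/100) = 1/4
check: Δy/Fy = (-99/400) / (-99/100) = 1/4 ✓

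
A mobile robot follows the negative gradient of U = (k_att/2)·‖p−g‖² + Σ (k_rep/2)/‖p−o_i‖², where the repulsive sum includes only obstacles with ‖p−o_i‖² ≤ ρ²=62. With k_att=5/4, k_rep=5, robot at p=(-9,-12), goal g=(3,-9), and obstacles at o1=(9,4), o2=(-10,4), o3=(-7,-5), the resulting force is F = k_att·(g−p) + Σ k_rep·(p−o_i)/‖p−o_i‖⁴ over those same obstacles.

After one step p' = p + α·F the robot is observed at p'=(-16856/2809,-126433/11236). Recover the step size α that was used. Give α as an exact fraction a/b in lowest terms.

α = 1/5

F_att = 5/4·(g−p) = 5/4·(12,3) = (15.0000,3.7500)
o1: d²=580 > ρ²=62 → inactive
o2: d²=257 > ρ²=62 → inactive
o3: d²=53 ≤ ρ²=62; F_rep = 5·(-2,-7)/53² = (-0.0036,-0.0125)
F = F_att + ΣF_rep = (14.9964,3.7375)
Δp = p'−p = (2.9993,0.7475); α = Δx/Fx = (8425/2809) / (42125/2809) = 1/5
check: Δy/Fy = (8399/11236) / (41995/11236) = 1/5 ✓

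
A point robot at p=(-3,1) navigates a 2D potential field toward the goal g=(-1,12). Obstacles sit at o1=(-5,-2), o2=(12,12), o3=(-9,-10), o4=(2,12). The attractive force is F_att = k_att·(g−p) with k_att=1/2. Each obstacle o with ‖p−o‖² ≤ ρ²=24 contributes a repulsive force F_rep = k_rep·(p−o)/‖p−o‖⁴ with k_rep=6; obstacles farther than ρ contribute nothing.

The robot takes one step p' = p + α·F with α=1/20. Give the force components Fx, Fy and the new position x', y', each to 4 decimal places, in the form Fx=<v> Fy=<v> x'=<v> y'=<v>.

Fx=1.0710 Fy=5.6065 x'=-2.9464 y'=1.2803

F_att = 1/2·(g−p) = 1/2·(2,11) = (1.0000,5.5000)
o1: d²=13 ≤ ρ²=24; F_rep = 6·(2,3)/13² = (0.0710,0.1065)
o2: d²=346 > ρ²=24 → inactive
o3: d²=157 > ρ²=24 → inactive
o4: d²=146 > ρ²=24 → inactive
F = F_att + ΣF_rep = (1.0710,5.6065)
p' = p + 1/20·F = (-2.9464,1.2803)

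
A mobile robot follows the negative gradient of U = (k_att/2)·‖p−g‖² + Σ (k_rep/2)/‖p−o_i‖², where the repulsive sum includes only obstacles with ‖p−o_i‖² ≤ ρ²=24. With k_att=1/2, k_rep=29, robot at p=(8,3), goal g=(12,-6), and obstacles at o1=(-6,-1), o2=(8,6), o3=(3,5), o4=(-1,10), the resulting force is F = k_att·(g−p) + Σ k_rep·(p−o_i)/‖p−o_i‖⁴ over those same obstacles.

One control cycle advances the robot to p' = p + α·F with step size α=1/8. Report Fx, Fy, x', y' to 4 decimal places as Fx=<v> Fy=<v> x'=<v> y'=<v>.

Fx=2.0000 Fy=-5.5741 x'=8.2500 y'=2.3032

F_att = 1/2·(g−p) = 1/2·(4,-9) = (2.0000,-4.5000)
o1: d²=212 > ρ²=24 → inactive
o2: d²=9 ≤ ρ²=24; F_rep = 29·(0,-3)/9² = (0.0000,-1.0741)
o3: d²=29 > ρ²=24 → inactive
o4: d²=130 > ρ²=24 → inactive
F = F_att + ΣF_rep = (2.0000,-5.5741)
p' = p + 1/8·F = (8.2500,2.3032)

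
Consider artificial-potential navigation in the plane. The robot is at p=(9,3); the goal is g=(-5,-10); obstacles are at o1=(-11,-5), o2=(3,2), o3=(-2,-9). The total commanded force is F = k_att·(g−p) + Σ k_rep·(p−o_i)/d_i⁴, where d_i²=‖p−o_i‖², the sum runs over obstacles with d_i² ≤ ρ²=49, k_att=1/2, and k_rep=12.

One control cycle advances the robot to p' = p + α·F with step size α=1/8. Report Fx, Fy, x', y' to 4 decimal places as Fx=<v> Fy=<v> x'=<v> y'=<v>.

Fx=-6.9474 Fy=-6.4912 x'=8.1316 y'=2.1886

F_att = 1/2·(g−p) = 1/2·(-14,-13) = (-7.0000,-6.5000)
o1: d²=464 > ρ²=49 → inactive
o2: d²=37 ≤ ρ²=49; F_rep = 12·(6,1)/37² = (0.0526,0.0088)
o3: d²=265 > ρ²=49 → inactive
F = F_att + ΣF_rep = (-6.9474,-6.4912)
p' = p + 1/8·F = (8.1316,2.1886)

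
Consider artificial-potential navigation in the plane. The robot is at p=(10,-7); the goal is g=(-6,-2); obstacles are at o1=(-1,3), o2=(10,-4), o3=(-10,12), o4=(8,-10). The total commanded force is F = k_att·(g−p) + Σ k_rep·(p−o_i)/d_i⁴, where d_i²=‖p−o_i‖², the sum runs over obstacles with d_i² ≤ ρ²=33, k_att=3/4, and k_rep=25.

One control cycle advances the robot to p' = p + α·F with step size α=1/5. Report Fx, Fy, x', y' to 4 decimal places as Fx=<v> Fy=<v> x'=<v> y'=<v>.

Fx=-11.7041 Fy=3.2679 x'=7.6592 y'=-6.3464

F_att = 3/4·(g−p) = 3/4·(-16,5) = (-12.0000,3.7500)
o1: d²=221 > ρ²=33 → inactive
o2: d²=9 ≤ ρ²=33; F_rep = 25·(0,-3)/9² = (0.0000,-0.9259)
o3: d²=761 > ρ²=33 → inactive
o4: d²=13 ≤ ρ²=33; F_rep = 25·(2,3)/13² = (0.2959,0.4438)
F = F_att + ΣF_rep = (-11.7041,3.2679)
p' = p + 1/5·F = (7.6592,-6.3464)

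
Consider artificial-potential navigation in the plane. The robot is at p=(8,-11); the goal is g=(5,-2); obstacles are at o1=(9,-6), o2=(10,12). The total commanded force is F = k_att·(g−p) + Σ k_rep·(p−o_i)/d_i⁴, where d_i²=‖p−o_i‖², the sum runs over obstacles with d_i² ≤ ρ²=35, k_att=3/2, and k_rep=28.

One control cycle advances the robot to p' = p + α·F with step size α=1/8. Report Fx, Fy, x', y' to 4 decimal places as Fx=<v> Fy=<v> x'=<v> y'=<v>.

Fx=-4.5414 Fy=13.2929 x'=7.4323 y'=-9.3384

F_att = 3/2·(g−p) = 3/2·(-3,9) = (-4.5000,13.5000)
o1: d²=26 ≤ ρ²=35; F_rep = 28·(-1,-5)/26² = (-0.0414,-0.2071)
o2: d²=533 > ρ²=35 → inactive
F = F_att + ΣF_rep = (-4.5414,13.2929)
p' = p + 1/8·F = (7.4323,-9.3384)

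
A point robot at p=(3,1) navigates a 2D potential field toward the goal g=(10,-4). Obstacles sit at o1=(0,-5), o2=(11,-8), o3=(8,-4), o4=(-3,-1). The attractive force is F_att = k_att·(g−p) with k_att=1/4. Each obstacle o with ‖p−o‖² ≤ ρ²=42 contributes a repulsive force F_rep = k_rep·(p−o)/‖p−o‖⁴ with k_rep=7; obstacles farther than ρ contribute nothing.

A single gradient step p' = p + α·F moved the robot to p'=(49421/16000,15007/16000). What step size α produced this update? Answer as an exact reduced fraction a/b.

α = 1/20

F_att = 1/4·(g−p) = 1/4·(7,-5) = (1.7500,-1.2500)
o1: d²=45 > ρ²=42 → inactive
o2: d²=145 > ρ²=42 → inactive
o3: d²=50 > ρ²=42 → inactive
o4: d²=40 ≤ ρ²=42; F_rep = 7·(6,2)/40² = (0.0262,0.0088)
F = F_att + ΣF_rep = (1.7763,-1.2412)
Δp = p'−p = (0.0888,-0.0621); α = Δx/Fx = (1421/16000) / (1421/800) = 1/20
check: Δy/Fy = (-993/16000) / (-993/800) = 1/20 ✓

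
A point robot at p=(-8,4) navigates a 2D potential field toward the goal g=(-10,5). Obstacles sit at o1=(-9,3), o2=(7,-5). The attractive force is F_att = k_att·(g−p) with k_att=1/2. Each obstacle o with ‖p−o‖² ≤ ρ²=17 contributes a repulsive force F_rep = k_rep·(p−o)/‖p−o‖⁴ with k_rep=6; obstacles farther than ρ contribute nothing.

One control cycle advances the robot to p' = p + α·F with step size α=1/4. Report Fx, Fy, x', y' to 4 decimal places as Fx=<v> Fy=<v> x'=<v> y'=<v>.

Fx=0.5000 Fy=2.0000 x'=-7.8750 y'=4.5000

F_att = 1/2·(g−p) = 1/2·(-2,1) = (-1.0000,0.5000)
o1: d²=2 ≤ ρ²=17; F_rep = 6·(1,1)/2² = (1.5000,1.5000)
o2: d²=306 > ρ²=17 → inactive
F = F_att + ΣF_rep = (0.5000,2.0000)
p' = p + 1/4·F = (-7.8750,4.5000)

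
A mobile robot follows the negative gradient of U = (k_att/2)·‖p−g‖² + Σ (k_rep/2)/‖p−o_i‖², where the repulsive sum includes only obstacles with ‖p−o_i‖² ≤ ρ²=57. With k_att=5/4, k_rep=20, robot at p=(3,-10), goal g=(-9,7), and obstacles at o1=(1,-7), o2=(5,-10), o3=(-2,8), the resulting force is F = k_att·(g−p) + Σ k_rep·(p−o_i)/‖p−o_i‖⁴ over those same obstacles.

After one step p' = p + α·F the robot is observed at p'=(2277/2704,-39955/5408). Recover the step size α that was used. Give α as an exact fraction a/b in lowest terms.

α = 1/8

F_att = 5/4·(g−p) = 5/4·(-12,17) = (-15.0000,21.2500)
o1: d²=13 ≤ ρ²=57; F_rep = 20·(2,-3)/13² = (0.2367,-0.3550)
o2: d²=4 ≤ ρ²=57; F_rep = 20·(-2,0)/4² = (-2.5000,0.0000)
o3: d²=349 > ρ²=57 → inactive
F = F_att + ΣF_rep = (-17.2633,20.8950)
Δp = p'−p = (-2.1579,2.6119); α = Δx/Fx = (-5835/2704) / (-5835/338) = 1/8
check: Δy/Fy = (14125/5408) / (14125/676) = 1/8 ✓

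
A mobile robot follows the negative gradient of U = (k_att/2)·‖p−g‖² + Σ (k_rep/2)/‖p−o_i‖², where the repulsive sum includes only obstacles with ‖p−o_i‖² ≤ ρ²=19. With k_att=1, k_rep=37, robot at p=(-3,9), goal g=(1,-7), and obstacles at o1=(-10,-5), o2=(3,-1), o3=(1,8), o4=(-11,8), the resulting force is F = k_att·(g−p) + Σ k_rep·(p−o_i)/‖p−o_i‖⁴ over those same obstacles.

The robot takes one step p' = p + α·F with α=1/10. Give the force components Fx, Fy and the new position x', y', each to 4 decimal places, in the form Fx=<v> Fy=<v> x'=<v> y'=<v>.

F_att = 1·(g−p) = 1·(4,-16) = (4.0000,-16.0000)
o1: d²=245 > ρ²=19 → inactive
o2: d²=136 > ρ²=19 → inactive
o3: d²=17 ≤ ρ²=19; F_rep = 37·(-4,1)/17² = (-0.5121,0.1280)
o4: d²=65 > ρ²=19 → inactive
F = F_att + ΣF_rep = (3.4879,-15.8720)
p' = p + 1/10·F = (-2.6512,7.4128)

Fx=3.4879 Fy=-15.8720 x'=-2.6512 y'=7.4128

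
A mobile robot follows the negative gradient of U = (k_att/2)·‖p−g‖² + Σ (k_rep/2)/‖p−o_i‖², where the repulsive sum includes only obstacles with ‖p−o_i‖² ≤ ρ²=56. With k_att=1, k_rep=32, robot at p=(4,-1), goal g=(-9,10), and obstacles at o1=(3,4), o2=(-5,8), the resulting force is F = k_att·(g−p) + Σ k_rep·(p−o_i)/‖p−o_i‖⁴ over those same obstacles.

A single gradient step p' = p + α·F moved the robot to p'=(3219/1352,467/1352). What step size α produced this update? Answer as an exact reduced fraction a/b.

α = 1/8

F_att = 1·(g−p) = 1·(-13,11) = (-13.0000,11.0000)
o1: d²=26 ≤ ρ²=56; F_rep = 32·(1,-5)/26² = (0.0473,-0.2367)
o2: d²=162 > ρ²=56 → inactive
F = F_att + ΣF_rep = (-12.9527,10.7633)
Δp = p'−p = (-1.6191,1.3454); α = Δx/Fx = (-2189/1352) / (-2189/169) = 1/8
check: Δy/Fy = (1819/1352) / (1819/169) = 1/8 ✓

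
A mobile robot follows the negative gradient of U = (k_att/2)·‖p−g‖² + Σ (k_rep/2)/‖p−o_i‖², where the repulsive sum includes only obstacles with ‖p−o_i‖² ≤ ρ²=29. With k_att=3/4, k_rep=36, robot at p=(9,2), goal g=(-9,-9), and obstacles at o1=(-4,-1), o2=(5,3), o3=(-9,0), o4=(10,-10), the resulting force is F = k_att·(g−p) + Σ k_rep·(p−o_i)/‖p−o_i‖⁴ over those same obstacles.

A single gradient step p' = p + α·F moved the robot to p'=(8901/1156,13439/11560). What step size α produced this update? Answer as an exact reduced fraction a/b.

F_att = 3/4·(g−p) = 3/4·(-18,-11) = (-13.5000,-8.2500)
o1: d²=178 > ρ²=29 → inactive
o2: d²=17 ≤ ρ²=29; F_rep = 36·(4,-1)/17² = (0.4983,-0.1246)
o3: d²=328 > ρ²=29 → inactive
o4: d²=145 > ρ²=29 → inactive
F = F_att + ΣF_rep = (-13.0017,-8.3746)
Δp = p'−p = (-1.3002,-0.8375); α = Δx/Fx = (-1503/1156) / (-7515/578) = 1/10
check: Δy/Fy = (-9681/11560) / (-9681/1156) = 1/10 ✓

α = 1/10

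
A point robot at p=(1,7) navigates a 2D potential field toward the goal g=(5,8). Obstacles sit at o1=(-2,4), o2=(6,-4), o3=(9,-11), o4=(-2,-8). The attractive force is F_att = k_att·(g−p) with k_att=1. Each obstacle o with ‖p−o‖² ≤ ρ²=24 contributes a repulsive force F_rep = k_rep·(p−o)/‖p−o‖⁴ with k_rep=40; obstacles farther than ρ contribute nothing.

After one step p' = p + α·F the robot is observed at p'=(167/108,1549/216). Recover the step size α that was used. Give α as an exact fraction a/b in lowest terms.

α = 1/8

F_att = 1·(g−p) = 1·(4,1) = (4.0000,1.0000)
o1: d²=18 ≤ ρ²=24; F_rep = 40·(3,3)/18² = (0.3704,0.3704)
o2: d²=146 > ρ²=24 → inactive
o3: d²=388 > ρ²=24 → inactive
o4: d²=234 > ρ²=24 → inactive
F = F_att + ΣF_rep = (4.3704,1.3704)
Δp = p'−p = (0.5463,0.1713); α = Δx/Fx = (59/108) / (118/27) = 1/8
check: Δy/Fy = (37/216) / (37/27) = 1/8 ✓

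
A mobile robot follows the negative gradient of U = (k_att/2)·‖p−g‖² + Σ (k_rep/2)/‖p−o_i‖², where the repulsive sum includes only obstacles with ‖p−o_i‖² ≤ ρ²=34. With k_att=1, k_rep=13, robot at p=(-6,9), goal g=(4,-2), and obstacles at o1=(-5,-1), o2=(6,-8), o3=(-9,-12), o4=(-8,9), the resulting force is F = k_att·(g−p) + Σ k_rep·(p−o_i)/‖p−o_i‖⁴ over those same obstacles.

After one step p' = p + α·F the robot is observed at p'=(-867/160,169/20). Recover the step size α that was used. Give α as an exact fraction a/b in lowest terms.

α = 1/20

F_att = 1·(g−p) = 1·(10,-11) = (10.0000,-11.0000)
o1: d²=101 > ρ²=34 → inactive
o2: d²=433 > ρ²=34 → inactive
o3: d²=450 > ρ²=34 → inactive
o4: d²=4 ≤ ρ²=34; F_rep = 13·(2,0)/4² = (1.6250,0.0000)
F = F_att + ΣF_rep = (11.6250,-11.0000)
Δp = p'−p = (0.5813,-0.5500); α = Δx/Fx = (93/160) / (93/8) = 1/20
check: Δy/Fy = (-11/20) / (-11) = 1/20 ✓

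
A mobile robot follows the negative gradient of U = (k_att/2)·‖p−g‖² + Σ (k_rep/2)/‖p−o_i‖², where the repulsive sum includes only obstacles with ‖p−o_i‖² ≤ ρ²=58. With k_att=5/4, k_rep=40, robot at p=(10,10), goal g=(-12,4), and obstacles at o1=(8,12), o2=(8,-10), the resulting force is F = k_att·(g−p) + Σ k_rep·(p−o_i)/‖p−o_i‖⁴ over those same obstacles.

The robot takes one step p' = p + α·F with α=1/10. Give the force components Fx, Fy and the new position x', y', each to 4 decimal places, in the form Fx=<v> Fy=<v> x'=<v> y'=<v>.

F_att = 5/4·(g−p) = 5/4·(-22,-6) = (-27.5000,-7.5000)
o1: d²=8 ≤ ρ²=58; F_rep = 40·(2,-2)/8² = (1.2500,-1.2500)
o2: d²=404 > ρ²=58 → inactive
F = F_att + ΣF_rep = (-26.2500,-8.7500)
p' = p + 1/10·F = (7.3750,9.1250)

Fx=-26.2500 Fy=-8.7500 x'=7.3750 y'=9.1250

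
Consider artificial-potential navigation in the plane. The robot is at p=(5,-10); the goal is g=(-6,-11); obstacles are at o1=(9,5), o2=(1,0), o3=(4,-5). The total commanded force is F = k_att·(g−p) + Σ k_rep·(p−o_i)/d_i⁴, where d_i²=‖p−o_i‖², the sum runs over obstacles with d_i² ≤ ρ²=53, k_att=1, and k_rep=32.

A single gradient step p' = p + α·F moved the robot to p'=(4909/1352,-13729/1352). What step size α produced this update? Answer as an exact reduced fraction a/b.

α = 1/8

F_att = 1·(g−p) = 1·(-11,-1) = (-11.0000,-1.0000)
o1: d²=241 > ρ²=53 → inactive
o2: d²=116 > ρ²=53 → inactive
o3: d²=26 ≤ ρ²=53; F_rep = 32·(1,-5)/26² = (0.0473,-0.2367)
F = F_att + ΣF_rep = (-10.9527,-1.2367)
Δp = p'−p = (-1.3691,-0.1546); α = Δx/Fx = (-1851/1352) / (-1851/169) = 1/8
check: Δy/Fy = (-209/1352) / (-209/169) = 1/8 ✓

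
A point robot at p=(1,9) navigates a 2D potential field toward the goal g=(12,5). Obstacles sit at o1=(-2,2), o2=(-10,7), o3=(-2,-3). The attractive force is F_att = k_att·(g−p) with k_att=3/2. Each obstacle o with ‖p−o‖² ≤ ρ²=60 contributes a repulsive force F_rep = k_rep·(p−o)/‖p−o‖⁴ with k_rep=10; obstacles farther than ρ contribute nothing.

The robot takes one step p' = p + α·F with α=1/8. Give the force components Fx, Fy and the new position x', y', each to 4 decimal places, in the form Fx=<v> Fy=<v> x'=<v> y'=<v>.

F_att = 3/2·(g−p) = 3/2·(11,-4) = (16.5000,-6.0000)
o1: d²=58 ≤ ρ²=60; F_rep = 10·(3,7)/58² = (0.0089,0.0208)
o2: d²=125 > ρ²=60 → inactive
o3: d²=153 > ρ²=60 → inactive
F = F_att + ΣF_rep = (16.5089,-5.9792)
p' = p + 1/8·F = (3.0636,8.2526)

Fx=16.5089 Fy=-5.9792 x'=3.0636 y'=8.2526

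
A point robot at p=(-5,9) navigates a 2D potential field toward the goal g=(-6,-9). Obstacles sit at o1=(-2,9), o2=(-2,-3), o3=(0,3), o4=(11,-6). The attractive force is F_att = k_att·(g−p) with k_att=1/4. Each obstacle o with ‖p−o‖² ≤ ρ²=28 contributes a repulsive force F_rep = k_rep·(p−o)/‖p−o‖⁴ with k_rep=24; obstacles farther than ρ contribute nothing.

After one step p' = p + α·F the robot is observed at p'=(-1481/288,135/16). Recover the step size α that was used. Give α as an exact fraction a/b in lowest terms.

α = 1/8

F_att = 1/4·(g−p) = 1/4·(-1,-18) = (-0.2500,-4.5000)
o1: d²=9 ≤ ρ²=28; F_rep = 24·(-3,0)/9² = (-0.8889,0.0000)
o2: d²=153 > ρ²=28 → inactive
o3: d²=61 > ρ²=28 → inactive
o4: d²=481 > ρ²=28 → inactive
F = F_att + ΣF_rep = (-1.1389,-4.5000)
Δp = p'−p = (-0.1424,-0.5625); α = Δx/Fx = (-41/288) / (-41/36) = 1/8
check: Δy/Fy = (-9/16) / (-9/2) = 1/8 ✓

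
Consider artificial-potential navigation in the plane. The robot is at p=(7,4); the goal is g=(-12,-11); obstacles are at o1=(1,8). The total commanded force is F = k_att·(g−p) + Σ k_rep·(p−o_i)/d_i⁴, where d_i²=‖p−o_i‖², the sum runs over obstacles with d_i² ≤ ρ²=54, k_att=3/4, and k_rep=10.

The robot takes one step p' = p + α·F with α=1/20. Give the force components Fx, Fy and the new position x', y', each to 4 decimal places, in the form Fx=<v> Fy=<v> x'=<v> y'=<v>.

F_att = 3/4·(g−p) = 3/4·(-19,-15) = (-14.2500,-11.2500)
o1: d²=52 ≤ ρ²=54; F_rep = 10·(6,-4)/52² = (0.0222,-0.0148)
F = F_att + ΣF_rep = (-14.2278,-11.2648)
p' = p + 1/20·F = (6.2886,3.4368)

Fx=-14.2278 Fy=-11.2648 x'=6.2886 y'=3.4368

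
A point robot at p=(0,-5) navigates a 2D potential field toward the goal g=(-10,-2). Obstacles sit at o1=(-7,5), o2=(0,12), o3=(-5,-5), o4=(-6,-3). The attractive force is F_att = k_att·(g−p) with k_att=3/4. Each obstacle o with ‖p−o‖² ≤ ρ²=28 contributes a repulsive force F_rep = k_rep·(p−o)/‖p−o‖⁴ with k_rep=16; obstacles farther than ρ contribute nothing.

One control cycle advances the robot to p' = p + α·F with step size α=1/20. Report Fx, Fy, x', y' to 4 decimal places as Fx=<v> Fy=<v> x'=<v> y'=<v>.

F_att = 3/4·(g−p) = 3/4·(-10,3) = (-7.5000,2.2500)
o1: d²=149 > ρ²=28 → inactive
o2: d²=289 > ρ²=28 → inactive
o3: d²=25 ≤ ρ²=28; F_rep = 16·(5,0)/25² = (0.1280,0.0000)
o4: d²=40 > ρ²=28 → inactive
F = F_att + ΣF_rep = (-7.3720,2.2500)
p' = p + 1/20·F = (-0.3686,-4.8875)

Fx=-7.3720 Fy=2.2500 x'=-0.3686 y'=-4.8875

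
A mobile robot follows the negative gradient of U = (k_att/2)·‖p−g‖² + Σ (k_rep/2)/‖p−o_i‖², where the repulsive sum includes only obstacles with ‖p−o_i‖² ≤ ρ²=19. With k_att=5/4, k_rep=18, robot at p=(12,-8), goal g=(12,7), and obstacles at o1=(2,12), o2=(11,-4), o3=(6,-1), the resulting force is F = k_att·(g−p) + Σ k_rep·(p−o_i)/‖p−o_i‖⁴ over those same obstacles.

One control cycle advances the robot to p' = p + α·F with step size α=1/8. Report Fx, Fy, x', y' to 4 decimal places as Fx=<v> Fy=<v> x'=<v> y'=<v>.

Fx=0.0623 Fy=18.5009 x'=12.0078 y'=-5.6874

F_att = 5/4·(g−p) = 5/4·(0,15) = (0.0000,18.7500)
o1: d²=500 > ρ²=19 → inactive
o2: d²=17 ≤ ρ²=19; F_rep = 18·(1,-4)/17² = (0.0623,-0.2491)
o3: d²=85 > ρ²=19 → inactive
F = F_att + ΣF_rep = (0.0623,18.5009)
p' = p + 1/8·F = (12.0078,-5.6874)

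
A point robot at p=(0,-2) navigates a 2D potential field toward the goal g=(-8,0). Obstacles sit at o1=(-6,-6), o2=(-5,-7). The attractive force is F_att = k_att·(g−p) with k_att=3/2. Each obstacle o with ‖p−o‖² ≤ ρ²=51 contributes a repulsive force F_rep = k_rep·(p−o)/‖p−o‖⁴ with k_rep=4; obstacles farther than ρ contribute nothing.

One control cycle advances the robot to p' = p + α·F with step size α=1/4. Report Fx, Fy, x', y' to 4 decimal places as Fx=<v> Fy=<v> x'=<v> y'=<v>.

Fx=-11.9920 Fy=3.0080 x'=-2.9980 y'=-1.2480

F_att = 3/2·(g−p) = 3/2·(-8,2) = (-12.0000,3.0000)
o1: d²=52 > ρ²=51 → inactive
o2: d²=50 ≤ ρ²=51; F_rep = 4·(5,5)/50² = (0.0080,0.0080)
F = F_att + ΣF_rep = (-11.9920,3.0080)
p' = p + 1/4·F = (-2.9980,-1.2480)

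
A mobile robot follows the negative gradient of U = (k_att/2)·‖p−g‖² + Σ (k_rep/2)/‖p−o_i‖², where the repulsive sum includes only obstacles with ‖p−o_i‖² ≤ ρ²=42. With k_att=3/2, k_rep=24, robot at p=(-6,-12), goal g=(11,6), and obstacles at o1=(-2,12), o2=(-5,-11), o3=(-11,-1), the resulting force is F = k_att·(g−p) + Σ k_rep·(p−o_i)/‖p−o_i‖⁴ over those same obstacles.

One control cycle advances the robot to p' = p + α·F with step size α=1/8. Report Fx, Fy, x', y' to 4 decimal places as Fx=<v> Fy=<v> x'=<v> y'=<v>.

F_att = 3/2·(g−p) = 3/2·(17,18) = (25.5000,27.0000)
o1: d²=592 > ρ²=42 → inactive
o2: d²=2 ≤ ρ²=42; F_rep = 24·(-1,-1)/2² = (-6.0000,-6.0000)
o3: d²=146 > ρ²=42 → inactive
F = F_att + ΣF_rep = (19.5000,21.0000)
p' = p + 1/8·F = (-3.5625,-9.3750)

Fx=19.5000 Fy=21.0000 x'=-3.5625 y'=-9.3750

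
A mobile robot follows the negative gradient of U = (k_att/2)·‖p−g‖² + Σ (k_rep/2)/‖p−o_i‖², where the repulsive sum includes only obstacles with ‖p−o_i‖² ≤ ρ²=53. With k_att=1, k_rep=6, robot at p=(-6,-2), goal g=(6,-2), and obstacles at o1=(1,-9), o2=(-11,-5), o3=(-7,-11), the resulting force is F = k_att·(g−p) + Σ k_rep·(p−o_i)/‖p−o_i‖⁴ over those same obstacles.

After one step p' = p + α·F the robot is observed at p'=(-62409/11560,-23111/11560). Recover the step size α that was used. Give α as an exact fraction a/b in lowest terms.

α = 1/20

F_att = 1·(g−p) = 1·(12,0) = (12.0000,0.0000)
o1: d²=98 > ρ²=53 → inactive
o2: d²=34 ≤ ρ²=53; F_rep = 6·(5,3)/34² = (0.0260,0.0156)
o3: d²=82 > ρ²=53 → inactive
F = F_att + ΣF_rep = (12.0260,0.0156)
Δp = p'−p = (0.6013,0.0008); α = Δx/Fx = (6951/11560) / (6951/578) = 1/20
check: Δy/Fy = (9/11560) / (9/578) = 1/20 ✓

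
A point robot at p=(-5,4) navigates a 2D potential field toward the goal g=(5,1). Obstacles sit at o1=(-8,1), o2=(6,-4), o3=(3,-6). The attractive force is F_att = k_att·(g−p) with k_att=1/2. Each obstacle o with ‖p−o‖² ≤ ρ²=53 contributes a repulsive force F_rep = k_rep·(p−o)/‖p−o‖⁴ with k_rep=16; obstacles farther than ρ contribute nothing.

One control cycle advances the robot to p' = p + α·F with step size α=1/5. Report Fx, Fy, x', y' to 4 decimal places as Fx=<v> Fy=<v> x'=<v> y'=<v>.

Fx=5.1481 Fy=-1.3519 x'=-3.9704 y'=3.7296

F_att = 1/2·(g−p) = 1/2·(10,-3) = (5.0000,-1.5000)
o1: d²=18 ≤ ρ²=53; F_rep = 16·(3,3)/18² = (0.1481,0.1481)
o2: d²=185 > ρ²=53 → inactive
o3: d²=164 > ρ²=53 → inactive
F = F_att + ΣF_rep = (5.1481,-1.3519)
p' = p + 1/5·F = (-3.9704,3.7296)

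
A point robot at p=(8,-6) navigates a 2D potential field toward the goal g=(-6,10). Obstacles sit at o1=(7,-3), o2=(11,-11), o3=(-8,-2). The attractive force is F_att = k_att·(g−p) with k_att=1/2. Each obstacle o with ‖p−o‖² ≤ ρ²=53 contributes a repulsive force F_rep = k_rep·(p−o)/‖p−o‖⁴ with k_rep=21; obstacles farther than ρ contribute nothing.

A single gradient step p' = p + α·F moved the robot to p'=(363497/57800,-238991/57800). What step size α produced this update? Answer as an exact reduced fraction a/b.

F_att = 1/2·(g−p) = 1/2·(-14,16) = (-7.0000,8.0000)
o1: d²=10 ≤ ρ²=53; F_rep = 21·(1,-3)/10² = (0.2100,-0.6300)
o2: d²=34 ≤ ρ²=53; F_rep = 21·(-3,5)/34² = (-0.0545,0.0908)
o3: d²=272 > ρ²=53 → inactive
F = F_att + ΣF_rep = (-6.8445,7.4608)
Δp = p'−p = (-1.7111,1.8652); α = Δx/Fx = (-98903/57800) / (-98903/14450) = 1/4
check: Δy/Fy = (107809/57800) / (107809/14450) = 1/4 ✓

α = 1/4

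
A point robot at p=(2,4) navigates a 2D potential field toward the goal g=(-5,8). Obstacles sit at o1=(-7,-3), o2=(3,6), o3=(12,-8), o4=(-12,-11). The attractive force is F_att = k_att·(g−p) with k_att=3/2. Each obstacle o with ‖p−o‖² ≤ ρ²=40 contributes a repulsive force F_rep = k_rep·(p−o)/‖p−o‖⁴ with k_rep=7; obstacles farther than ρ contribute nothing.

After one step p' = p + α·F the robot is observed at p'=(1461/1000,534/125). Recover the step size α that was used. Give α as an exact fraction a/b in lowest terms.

F_att = 3/2·(g−p) = 3/2·(-7,4) = (-10.5000,6.0000)
o1: d²=130 > ρ²=40 → inactive
o2: d²=5 ≤ ρ²=40; F_rep = 7·(-1,-2)/5² = (-0.2800,-0.5600)
o3: d²=244 > ρ²=40 → inactive
o4: d²=421 > ρ²=40 → inactive
F = F_att + ΣF_rep = (-10.7800,5.4400)
Δp = p'−p = (-0.5390,0.2720); α = Δx/Fx = (-539/1000) / (-539/50) = 1/20
check: Δy/Fy = (34/125) / (136/25) = 1/20 ✓

α = 1/20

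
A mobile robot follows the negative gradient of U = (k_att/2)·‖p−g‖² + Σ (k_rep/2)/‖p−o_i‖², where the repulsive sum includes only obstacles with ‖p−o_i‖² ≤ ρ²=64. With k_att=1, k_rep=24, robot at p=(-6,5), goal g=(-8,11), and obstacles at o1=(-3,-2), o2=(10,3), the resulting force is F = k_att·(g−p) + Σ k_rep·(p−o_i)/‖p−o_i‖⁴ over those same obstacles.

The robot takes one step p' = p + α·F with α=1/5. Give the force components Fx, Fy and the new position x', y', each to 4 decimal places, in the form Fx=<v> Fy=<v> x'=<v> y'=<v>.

F_att = 1·(g−p) = 1·(-2,6) = (-2.0000,6.0000)
o1: d²=58 ≤ ρ²=64; F_rep = 24·(-3,7)/58² = (-0.0214,0.0499)
o2: d²=260 > ρ²=64 → inactive
F = F_att + ΣF_rep = (-2.0214,6.0499)
p' = p + 1/5·F = (-6.4043,6.2100)

Fx=-2.0214 Fy=6.0499 x'=-6.4043 y'=6.2100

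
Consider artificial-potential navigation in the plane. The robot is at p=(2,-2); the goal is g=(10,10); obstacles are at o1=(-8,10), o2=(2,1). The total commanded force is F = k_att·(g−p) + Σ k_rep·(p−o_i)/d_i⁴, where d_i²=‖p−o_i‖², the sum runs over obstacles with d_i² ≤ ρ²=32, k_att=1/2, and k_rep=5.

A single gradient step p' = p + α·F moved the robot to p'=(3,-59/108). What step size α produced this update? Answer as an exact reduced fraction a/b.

α = 1/4

F_att = 1/2·(g−p) = 1/2·(8,12) = (4.0000,6.0000)
o1: d²=244 > ρ²=32 → inactive
o2: d²=9 ≤ ρ²=32; F_rep = 5·(0,-3)/9² = (0.0000,-0.1852)
F = F_att + ΣF_rep = (4.0000,5.8148)
Δp = p'−p = (1.0000,1.4537); α = Δx/Fx = (1) / (4) = 1/4
check: Δy/Fy = (157/108) / (157/27) = 1/4 ✓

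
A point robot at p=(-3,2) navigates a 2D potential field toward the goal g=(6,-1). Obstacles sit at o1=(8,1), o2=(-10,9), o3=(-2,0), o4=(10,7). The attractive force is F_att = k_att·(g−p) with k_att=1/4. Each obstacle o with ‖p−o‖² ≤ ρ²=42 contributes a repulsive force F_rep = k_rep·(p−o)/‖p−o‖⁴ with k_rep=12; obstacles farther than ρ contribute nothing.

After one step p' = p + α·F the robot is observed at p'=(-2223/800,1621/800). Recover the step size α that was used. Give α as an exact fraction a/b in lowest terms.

F_att = 1/4·(g−p) = 1/4·(9,-3) = (2.2500,-0.7500)
o1: d²=122 > ρ²=42 → inactive
o2: d²=98 > ρ²=42 → inactive
o3: d²=5 ≤ ρ²=42; F_rep = 12·(-1,2)/5² = (-0.4800,0.9600)
o4: d²=194 > ρ²=42 → inactive
F = F_att + ΣF_rep = (1.7700,0.2100)
Δp = p'−p = (0.2213,0.0262); α = Δx/Fx = (177/800) / (177/100) = 1/8
check: Δy/Fy = (21/800) / (21/100) = 1/8 ✓

α = 1/8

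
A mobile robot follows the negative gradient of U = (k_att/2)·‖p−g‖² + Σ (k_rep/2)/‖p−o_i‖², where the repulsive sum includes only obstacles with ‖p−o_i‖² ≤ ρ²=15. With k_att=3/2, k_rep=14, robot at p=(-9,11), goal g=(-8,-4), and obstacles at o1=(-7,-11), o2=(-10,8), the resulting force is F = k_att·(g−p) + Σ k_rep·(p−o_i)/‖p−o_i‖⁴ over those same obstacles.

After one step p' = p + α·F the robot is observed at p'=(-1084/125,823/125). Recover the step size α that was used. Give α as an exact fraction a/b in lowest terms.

α = 1/5

F_att = 3/2·(g−p) = 3/2·(1,-15) = (1.5000,-22.5000)
o1: d²=488 > ρ²=15 → inactive
o2: d²=10 ≤ ρ²=15; F_rep = 14·(1,3)/10² = (0.1400,0.4200)
F = F_att + ΣF_rep = (1.6400,-22.0800)
Δp = p'−p = (0.3280,-4.4160); α = Δx/Fx = (41/125) / (41/25) = 1/5
check: Δy/Fy = (-552/125) / (-552/25) = 1/5 ✓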